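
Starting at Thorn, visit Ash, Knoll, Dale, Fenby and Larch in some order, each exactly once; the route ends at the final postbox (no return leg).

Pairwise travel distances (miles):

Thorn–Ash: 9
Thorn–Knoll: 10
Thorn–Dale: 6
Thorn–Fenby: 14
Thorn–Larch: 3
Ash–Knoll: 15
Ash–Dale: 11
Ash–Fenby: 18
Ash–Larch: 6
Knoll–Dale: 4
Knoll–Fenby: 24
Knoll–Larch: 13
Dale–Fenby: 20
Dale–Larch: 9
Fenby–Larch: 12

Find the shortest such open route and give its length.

43 miles — the minimum one-way total.

There are 5! = 120 possible orderings.
Thorn→Ash→Knoll→Dale→Fenby→Larch: 9+15+4+20+12 = 60
Thorn→Ash→Knoll→Dale→Larch→Fenby: 9+15+4+9+12 = 49
Thorn→Ash→Knoll→Fenby→Dale→Larch: 9+15+24+20+9 = 77
Thorn→Ash→Knoll→Fenby→Larch→Dale: 9+15+24+12+9 = 69
Thorn→Ash→Knoll→Larch→Dale→Fenby: 9+15+13+9+20 = 66
Thorn→Ash→Knoll→Larch→Fenby→Dale: 9+15+13+12+20 = 69
Thorn→Ash→Dale→Knoll→Fenby→Larch: 9+11+4+24+12 = 60
Thorn→Ash→Dale→Knoll→Larch→Fenby: 9+11+4+13+12 = 49
Thorn→Ash→Dale→Fenby→Knoll→Larch: 9+11+20+24+13 = 77
Thorn→Ash→Dale→Fenby→Larch→Knoll: 9+11+20+12+13 = 65
Thorn→Ash→Dale→Larch→Knoll→Fenby: 9+11+9+13+24 = 66
Thorn→Ash→Dale→Larch→Fenby→Knoll: 9+11+9+12+24 = 65
Thorn→Ash→Fenby→Knoll→Dale→Larch: 9+18+24+4+9 = 64
Thorn→Ash→Fenby→Knoll→Larch→Dale: 9+18+24+13+9 = 73
… (106 more)
Thorn→Knoll→Dale→Ash→Larch→Fenby: 10+4+11+6+12 = 43  ← best
The minimum is 43.
One shortest path: Thorn → Knoll → Dale → Ash → Larch → Fenby.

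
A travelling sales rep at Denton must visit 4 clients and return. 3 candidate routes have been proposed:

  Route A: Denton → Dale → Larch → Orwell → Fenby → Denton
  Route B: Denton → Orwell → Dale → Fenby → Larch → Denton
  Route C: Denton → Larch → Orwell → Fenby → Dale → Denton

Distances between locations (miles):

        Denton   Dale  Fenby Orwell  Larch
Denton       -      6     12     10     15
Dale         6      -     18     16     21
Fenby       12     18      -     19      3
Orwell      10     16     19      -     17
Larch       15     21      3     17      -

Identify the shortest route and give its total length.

Route A: 6 + 21 + 17 + 19 + 12 = 75
Route B: 10 + 16 + 18 + 3 + 15 = 62
Route C: 15 + 17 + 19 + 18 + 6 = 75

62 miles — Route B is the shortest.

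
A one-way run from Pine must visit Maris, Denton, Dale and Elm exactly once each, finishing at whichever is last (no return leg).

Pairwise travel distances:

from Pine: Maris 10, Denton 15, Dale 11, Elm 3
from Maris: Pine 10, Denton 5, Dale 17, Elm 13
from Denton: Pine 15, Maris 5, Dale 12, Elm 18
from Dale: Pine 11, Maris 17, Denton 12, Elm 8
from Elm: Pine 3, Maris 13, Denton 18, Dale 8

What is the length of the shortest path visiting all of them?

There are 4! = 24 possible orderings.
Pine→Maris→Denton→Dale→Elm: 10+5+12+8 = 35
Pine→Maris→Denton→Elm→Dale: 10+5+18+8 = 41
Pine→Maris→Dale→Denton→Elm: 10+17+12+18 = 57
Pine→Maris→Dale→Elm→Denton: 10+17+8+18 = 53
Pine→Maris→Elm→Denton→Dale: 10+13+18+12 = 53
Pine→Maris→Elm→Dale→Denton: 10+13+8+12 = 43
Pine→Denton→Maris→Dale→Elm: 15+5+17+8 = 45
Pine→Denton→Maris→Elm→Dale: 15+5+13+8 = 41
Pine→Denton→Dale→Maris→Elm: 15+12+17+13 = 57
Pine→Denton→Dale→Elm→Maris: 15+12+8+13 = 48
Pine→Denton→Elm→Maris→Dale: 15+18+13+17 = 63
Pine→Denton→Elm→Dale→Maris: 15+18+8+17 = 58
Pine→Dale→Maris→Denton→Elm: 11+17+5+18 = 51
Pine→Dale→Maris→Elm→Denton: 11+17+13+18 = 59
… (10 more)
Pine→Elm→Dale→Denton→Maris: 3+8+12+5 = 28  ← best
The minimum is 28.
One shortest path: Pine → Elm → Dale → Denton → Maris.

28 — the minimum one-way total.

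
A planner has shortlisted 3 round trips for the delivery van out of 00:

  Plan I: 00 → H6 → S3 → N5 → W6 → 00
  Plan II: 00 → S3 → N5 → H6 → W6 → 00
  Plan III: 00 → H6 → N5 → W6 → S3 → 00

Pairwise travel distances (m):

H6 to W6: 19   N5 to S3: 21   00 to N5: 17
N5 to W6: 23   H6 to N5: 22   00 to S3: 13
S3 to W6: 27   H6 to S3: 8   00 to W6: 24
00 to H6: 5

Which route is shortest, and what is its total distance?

Shortest is Plan I, total 81 m.

Plan I: 5 + 8 + 21 + 23 + 24 = 81
Plan II: 13 + 21 + 22 + 19 + 24 = 99
Plan III: 5 + 22 + 23 + 27 + 13 = 90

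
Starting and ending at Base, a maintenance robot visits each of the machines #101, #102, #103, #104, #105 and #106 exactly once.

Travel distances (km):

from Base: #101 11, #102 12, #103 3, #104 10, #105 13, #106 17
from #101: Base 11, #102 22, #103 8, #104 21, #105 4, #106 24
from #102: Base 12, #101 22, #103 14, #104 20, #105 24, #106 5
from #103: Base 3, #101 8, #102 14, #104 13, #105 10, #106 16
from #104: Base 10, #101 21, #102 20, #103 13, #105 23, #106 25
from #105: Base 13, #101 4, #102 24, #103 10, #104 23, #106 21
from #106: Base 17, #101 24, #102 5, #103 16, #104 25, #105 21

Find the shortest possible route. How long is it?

With 6 stops there are 6!/2 = 360 distinct round trips (a route and its reverse cost the same).
Base - #101 - #102 - #103 - #104 - #105 - #106 - Base: 11+22+14+13+23+21+17 = 121
Base - #101 - #102 - #103 - #104 - #106 - #105 - Base: 11+22+14+13+25+21+13 = 119
Base - #101 - #102 - #103 - #105 - #104 - #106 - Base: 11+22+14+10+23+25+17 = 122
Base - #101 - #102 - #103 - #105 - #106 - #104 - Base: 11+22+14+10+21+25+10 = 113
Base - #101 - #102 - #103 - #106 - #104 - #105 - Base: 11+22+14+16+25+23+13 = 124
Base - #101 - #102 - #103 - #106 - #105 - #104 - Base: 11+22+14+16+21+23+10 = 117
Base - #101 - #102 - #104 - #103 - #105 - #106 - Base: 11+22+20+13+10+21+17 = 114
Base - #101 - #102 - #104 - #103 - #106 - #105 - Base: 11+22+20+13+16+21+13 = 116
… (352 more)
Base - #103 - #101 - #105 - #106 - #102 - #104 - Base: 3+8+4+21+5+20+10 = 71  ← best
The minimum is 71.
One optimal route: Base → #103 → #101 → #105 → #106 → #102 → #104 → Base (or its reverse).

71 km — the shortest possible round trip.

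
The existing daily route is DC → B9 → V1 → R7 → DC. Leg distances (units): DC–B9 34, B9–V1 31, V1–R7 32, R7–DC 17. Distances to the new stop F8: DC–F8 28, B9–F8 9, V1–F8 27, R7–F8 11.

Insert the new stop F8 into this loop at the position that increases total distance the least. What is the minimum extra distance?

Minimum extra distance: 3, inserting F8 between DC and B9.

Insertion cost between consecutive stops i–j is d(i,F8) + d(F8,j) − d(i,j):
  between DC and B9: 28 + 9 − 34 = 3
  between B9 and V1: 9 + 27 − 31 = 5
  between V1 and R7: 27 + 11 − 32 = 6
  between R7 and DC: 11 + 28 − 17 = 22
Cheapest insertion is between DC and B9, adding 3.
New total = 114 + 3 = 117.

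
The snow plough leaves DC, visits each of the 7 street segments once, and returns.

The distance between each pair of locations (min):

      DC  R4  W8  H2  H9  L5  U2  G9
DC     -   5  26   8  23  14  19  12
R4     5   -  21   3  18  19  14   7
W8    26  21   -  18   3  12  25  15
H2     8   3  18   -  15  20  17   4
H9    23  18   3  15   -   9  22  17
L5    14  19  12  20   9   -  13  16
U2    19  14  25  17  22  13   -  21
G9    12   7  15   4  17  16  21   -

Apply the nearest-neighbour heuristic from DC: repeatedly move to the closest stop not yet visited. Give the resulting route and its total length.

At DC the remaining stops are R4 5, H2 8, G9 12, L5 14, U2 19, H9 23, W8 26; go to R4.
At R4 the remaining stops are H2 3, G9 7, U2 14, H9 18, L5 19, W8 21; go to H2.
At H2 the remaining stops are G9 4, H9 15, U2 17, W8 18, L5 20; go to G9.
At G9 the remaining stops are W8 15, L5 16, H9 17, U2 21; go to W8.
At W8 the remaining stops are H9 3, L5 12, U2 25; go to H9.
At H9 the remaining stops are L5 9, U2 22; go to L5.
At L5 the remaining stops are U2 13; go to U2.
Return U2→DC: 19.
Total = 5 + 3 + 4 + 15 + 3 + 9 + 13 + 19 = 71.

Nearest-neighbour total = 71 min; route DC → R4 → H2 → G9 → W8 → H9 → L5 → U2 → DC.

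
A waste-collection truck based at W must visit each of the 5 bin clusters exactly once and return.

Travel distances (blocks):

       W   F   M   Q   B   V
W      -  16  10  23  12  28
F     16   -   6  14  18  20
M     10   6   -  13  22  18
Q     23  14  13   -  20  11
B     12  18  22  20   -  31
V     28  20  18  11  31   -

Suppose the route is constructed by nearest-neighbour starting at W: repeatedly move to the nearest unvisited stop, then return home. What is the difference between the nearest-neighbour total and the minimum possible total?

W: M=10, B=12, F=16, Q=23, V=28 ⇒ M
M: F=6, Q=13, V=18, B=22 ⇒ F
F: Q=14, B=18, V=20 ⇒ Q
Q: V=11, B=20 ⇒ V
V: B=31 ⇒ B
NN route W → M → F → Q → V → B → W costs 84.
Optimal: W → M → F → V → Q → B → W costs 79 (by enumerating all 60 distinct tours).
Excess = 84 − 79 = 5.

Excess over optimum: 5 blocks.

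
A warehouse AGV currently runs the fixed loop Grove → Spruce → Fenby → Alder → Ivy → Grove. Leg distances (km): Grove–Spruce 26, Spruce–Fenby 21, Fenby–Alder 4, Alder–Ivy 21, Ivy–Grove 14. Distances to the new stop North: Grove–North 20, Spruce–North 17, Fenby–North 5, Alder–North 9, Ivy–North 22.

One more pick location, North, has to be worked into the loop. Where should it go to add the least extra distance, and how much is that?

Minimum extra distance: 1 km, inserting North between Spruce and Fenby.

Insertion cost between consecutive stops i–j is d(i,North) + d(North,j) − d(i,j):
  between Grove and Spruce: 20 + 17 − 26 = 11
  between Spruce and Fenby: 17 + 5 − 21 = 1
  between Fenby and Alder: 5 + 9 − 4 = 10
  between Alder and Ivy: 9 + 22 − 21 = 10
  between Ivy and Grove: 22 + 20 − 14 = 28
Cheapest insertion is between Spruce and Fenby, adding 1.
New total = 86 + 1 = 87.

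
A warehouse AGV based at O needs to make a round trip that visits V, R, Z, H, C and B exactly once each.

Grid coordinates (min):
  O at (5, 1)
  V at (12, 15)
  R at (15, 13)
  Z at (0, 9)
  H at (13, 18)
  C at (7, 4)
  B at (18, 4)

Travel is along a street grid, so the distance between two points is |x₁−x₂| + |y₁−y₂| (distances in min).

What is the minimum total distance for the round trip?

Minimum total distance: 70 min.

There are 360 distinct closed tours to check (reversals are equivalent).
O → V → R → Z → H → C → B → O: 21+5+19+22+20+11+16 = 114
O → V → R → Z → H → B → C → O: 21+5+19+22+19+11+5 = 102
O → V → R → Z → C → H → B → O: 21+5+19+12+20+19+16 = 112
O → V → R → Z → C → B → H → O: 21+5+19+12+11+19+25 = 112
O → V → R → Z → B → H → C → O: 21+5+19+23+19+20+5 = 112
O → V → R → Z → B → C → H → O: 21+5+19+23+11+20+25 = 124
O → V → R → H → Z → C → B → O: 21+5+7+22+12+11+16 = 94
O → V → R → H → Z → B → C → O: 21+5+7+22+23+11+5 = 94
… (352 more)
O → Z → V → H → R → B → C → O: 13+18+4+7+12+11+5 = 70  ← best
The minimum is 70.
One optimal route: O → Z → V → H → R → B → C → O (or its reverse).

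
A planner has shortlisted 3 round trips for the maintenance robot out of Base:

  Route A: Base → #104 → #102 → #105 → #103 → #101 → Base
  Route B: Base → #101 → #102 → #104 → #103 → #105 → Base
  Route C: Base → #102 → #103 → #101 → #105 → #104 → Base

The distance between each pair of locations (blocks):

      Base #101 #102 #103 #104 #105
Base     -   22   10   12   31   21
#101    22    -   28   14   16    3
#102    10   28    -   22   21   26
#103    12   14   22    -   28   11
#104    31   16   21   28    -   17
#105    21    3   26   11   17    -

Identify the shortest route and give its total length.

97 blocks — Route C is the shortest.

Route A: 31 + 21 + 26 + 11 + 14 + 22 = 125
Route B: 22 + 28 + 21 + 28 + 11 + 21 = 131
Route C: 10 + 22 + 14 + 3 + 17 + 31 = 97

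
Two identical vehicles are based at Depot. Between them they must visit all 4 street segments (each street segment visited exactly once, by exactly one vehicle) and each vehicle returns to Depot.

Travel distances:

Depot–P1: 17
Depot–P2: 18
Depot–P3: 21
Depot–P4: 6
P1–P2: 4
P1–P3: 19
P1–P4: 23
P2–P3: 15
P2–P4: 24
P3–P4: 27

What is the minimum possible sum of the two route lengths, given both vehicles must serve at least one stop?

Minimum combined distance: 69.

There are 2^3 − 1 = 7 ways to divide the 4 stops into two non-empty groups. For each, the best each vehicle can do is its own shortest tour through its group:
  {P1} + {P2, P3, P4}: 34 + 66 = 100
  {P2} + {P1, P3, P4}: 36 + 69 = 105
  {P1, P2} + {P3, P4}: 39 + 54 = 93
  {P3} + {P1, P2, P4}: 42 + 51 = 93
  {P1, P3} + {P2, P4}: 57 + 48 = 105
  {P2, P3} + {P1, P4}: 54 + 46 = 100
  … (7 splits in total)
  {P1, P2, P3} + {P4}: 57 + 12 = 69  ← best
Best: vehicle 1 Depot → P1 → P2 → P3 → Depot = 57; vehicle 2 Depot → P4 → Depot = 12; combined 69.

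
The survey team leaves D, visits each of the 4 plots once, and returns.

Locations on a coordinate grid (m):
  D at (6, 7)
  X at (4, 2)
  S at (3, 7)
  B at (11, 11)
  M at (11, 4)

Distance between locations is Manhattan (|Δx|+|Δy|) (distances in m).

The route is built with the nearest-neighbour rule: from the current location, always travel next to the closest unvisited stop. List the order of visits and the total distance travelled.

Total distance 34 m via the nearest-neighbour route D → S → X → M → B → D.

At D the remaining stops are S 3, X 7, M 8, B 9; go to S.
At S the remaining stops are X 6, M 11, B 12; go to X.
At X the remaining stops are M 9, B 16; go to M.
At M the remaining stops are B 7; go to B.
Return B→D: 9.
Total = 3 + 6 + 9 + 7 + 9 = 34.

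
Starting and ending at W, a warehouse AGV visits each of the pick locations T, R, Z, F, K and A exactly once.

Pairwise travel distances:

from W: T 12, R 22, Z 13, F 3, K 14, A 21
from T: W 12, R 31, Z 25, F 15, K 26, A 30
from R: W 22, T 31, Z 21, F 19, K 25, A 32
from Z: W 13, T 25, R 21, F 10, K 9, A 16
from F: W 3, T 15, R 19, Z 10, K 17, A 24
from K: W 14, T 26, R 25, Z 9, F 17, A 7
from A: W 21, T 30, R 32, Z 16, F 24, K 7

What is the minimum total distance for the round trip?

101 — the shortest possible round trip.

There are 360 distinct closed tours to check (reversals are equivalent).
W→T→R→Z→F→K→A→W: 12+31+21+10+17+7+21 = 119
W→T→R→Z→F→A→K→W: 12+31+21+10+24+7+14 = 119
W→T→R→Z→K→F→A→W: 12+31+21+9+17+24+21 = 135
W→T→R→Z→K→A→F→W: 12+31+21+9+7+24+3 = 107
W→T→R→Z→A→F→K→W: 12+31+21+16+24+17+14 = 135
W→T→R→Z→A→K→F→W: 12+31+21+16+7+17+3 = 107
W→T→R→F→Z→K→A→W: 12+31+19+10+9+7+21 = 109
W→T→R→F→Z→A→K→W: 12+31+19+10+16+7+14 = 109
… (352 more)
W→T→A→K→Z→R→F→W: 12+30+7+9+21+19+3 = 101  ← best
The minimum is 101.
One optimal route: W → T → A → K → Z → R → F → W (or its reverse).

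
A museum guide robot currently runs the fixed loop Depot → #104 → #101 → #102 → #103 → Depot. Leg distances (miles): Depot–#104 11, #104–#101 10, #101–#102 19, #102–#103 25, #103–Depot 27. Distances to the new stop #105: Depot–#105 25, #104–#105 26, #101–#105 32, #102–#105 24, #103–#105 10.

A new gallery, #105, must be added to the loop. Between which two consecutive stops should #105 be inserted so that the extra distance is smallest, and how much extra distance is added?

+8 miles — insert #105 between #103 and Depot.

Insertion cost between consecutive stops i–j is d(i,#105) + d(#105,j) − d(i,j):
  between Depot and #104: 25 + 26 − 11 = 40
  between #104 and #101: 26 + 32 − 10 = 48
  between #101 and #102: 32 + 24 − 19 = 37
  between #102 and #103: 24 + 10 − 25 = 9
  between #103 and Depot: 10 + 25 − 27 = 8
Cheapest insertion is between #103 and Depot, adding 8.
New total = 92 + 8 = 100.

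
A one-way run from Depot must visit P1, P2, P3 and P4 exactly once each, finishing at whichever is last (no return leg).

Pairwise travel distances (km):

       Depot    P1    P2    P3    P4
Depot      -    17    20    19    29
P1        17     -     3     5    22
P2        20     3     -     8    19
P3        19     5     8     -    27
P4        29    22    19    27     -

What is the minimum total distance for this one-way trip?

There are 4! = 24 possible orderings.
Depot - P1 - P2 - P3 - P4: 17+3+8+27 = 55
Depot - P1 - P2 - P4 - P3: 17+3+19+27 = 66
Depot - P1 - P3 - P2 - P4: 17+5+8+19 = 49
Depot - P1 - P3 - P4 - P2: 17+5+27+19 = 68
Depot - P1 - P4 - P2 - P3: 17+22+19+8 = 66
Depot - P1 - P4 - P3 - P2: 17+22+27+8 = 74
Depot - P2 - P1 - P3 - P4: 20+3+5+27 = 55
Depot - P2 - P1 - P4 - P3: 20+3+22+27 = 72
Depot - P2 - P3 - P1 - P4: 20+8+5+22 = 55
Depot - P2 - P3 - P4 - P1: 20+8+27+22 = 77
Depot - P2 - P4 - P1 - P3: 20+19+22+5 = 66
Depot - P2 - P4 - P3 - P1: 20+19+27+5 = 71
Depot - P3 - P1 - P2 - P4: 19+5+3+19 = 46
Depot - P3 - P1 - P4 - P2: 19+5+22+19 = 65
… (10 more)
The minimum is 46.
One shortest path: Depot → P3 → P1 → P2 → P4.

Shortest open route: 46 km.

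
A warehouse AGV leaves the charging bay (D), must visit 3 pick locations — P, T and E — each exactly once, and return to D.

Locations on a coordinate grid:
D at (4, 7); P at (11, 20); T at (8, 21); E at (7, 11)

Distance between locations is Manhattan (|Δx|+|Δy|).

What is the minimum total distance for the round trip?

With 3 stops there are 3!/2 = 3 distinct round trips (a route and its reverse cost the same).
D-P-T-E-D: 20+4+11+7 = 42
D-P-E-T-D: 20+13+11+18 = 62
D-T-P-E-D: 18+4+13+7 = 42
The minimum is 42.
One optimal route: D → P → T → E → D (or its reverse).

Minimum total distance: 42.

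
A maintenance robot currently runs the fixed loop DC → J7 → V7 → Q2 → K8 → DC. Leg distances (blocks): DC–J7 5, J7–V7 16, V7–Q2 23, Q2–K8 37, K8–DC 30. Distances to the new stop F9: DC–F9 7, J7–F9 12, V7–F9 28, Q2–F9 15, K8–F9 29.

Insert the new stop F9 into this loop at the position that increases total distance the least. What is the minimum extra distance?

Adding 6 blocks by placing F9 on the K8–DC leg.

Insertion cost between consecutive stops i–j is d(i,F9) + d(F9,j) − d(i,j):
  between DC and J7: 7 + 12 − 5 = 14
  between J7 and V7: 12 + 28 − 16 = 24
  between V7 and Q2: 28 + 15 − 23 = 20
  between Q2 and K8: 15 + 29 − 37 = 7
  between K8 and DC: 29 + 7 − 30 = 6
Cheapest insertion is between K8 and DC, adding 6.
New total = 111 + 6 = 117.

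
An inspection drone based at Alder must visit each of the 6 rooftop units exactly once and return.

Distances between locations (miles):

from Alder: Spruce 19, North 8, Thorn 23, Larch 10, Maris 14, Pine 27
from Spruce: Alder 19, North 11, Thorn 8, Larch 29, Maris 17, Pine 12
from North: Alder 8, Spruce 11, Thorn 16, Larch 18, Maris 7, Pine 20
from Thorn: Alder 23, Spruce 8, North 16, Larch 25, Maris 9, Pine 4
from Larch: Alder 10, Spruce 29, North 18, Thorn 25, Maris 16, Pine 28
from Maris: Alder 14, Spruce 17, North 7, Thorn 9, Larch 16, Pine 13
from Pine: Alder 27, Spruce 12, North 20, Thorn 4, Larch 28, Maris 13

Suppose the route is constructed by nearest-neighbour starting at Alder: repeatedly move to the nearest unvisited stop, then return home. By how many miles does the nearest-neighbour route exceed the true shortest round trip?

Alder: North=8, Larch=10, Maris=14, Spruce=19, Thorn=23, Pine=27 ⇒ North
North: Maris=7, Spruce=11, Thorn=16, Larch=18, Pine=20 ⇒ Maris
Maris: Thorn=9, Pine=13, Larch=16, Spruce=17 ⇒ Thorn
Thorn: Pine=4, Spruce=8, Larch=25 ⇒ Pine
Pine: Spruce=12, Larch=28 ⇒ Spruce
Spruce: Larch=29 ⇒ Larch
NN route Alder → North → Maris → Thorn → Pine → Spruce → Larch → Alder costs 79.
Optimal: Alder → North → Spruce → Thorn → Pine → Maris → Larch → Alder costs 70 (by enumerating all 360 distinct tours).
Excess = 79 − 70 = 9.

Excess over optimum: 9 miles.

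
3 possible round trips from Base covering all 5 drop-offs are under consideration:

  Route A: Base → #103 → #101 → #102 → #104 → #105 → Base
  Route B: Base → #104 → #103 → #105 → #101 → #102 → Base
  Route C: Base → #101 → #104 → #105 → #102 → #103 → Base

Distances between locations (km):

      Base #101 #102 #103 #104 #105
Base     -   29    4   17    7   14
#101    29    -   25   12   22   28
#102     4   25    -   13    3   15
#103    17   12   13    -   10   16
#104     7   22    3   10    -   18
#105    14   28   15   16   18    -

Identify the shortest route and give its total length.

89 km — Route A is the shortest.

Route A: 17 + 12 + 25 + 3 + 18 + 14 = 89
Route B: 7 + 10 + 16 + 28 + 25 + 4 = 90
Route C: 29 + 22 + 18 + 15 + 13 + 17 = 114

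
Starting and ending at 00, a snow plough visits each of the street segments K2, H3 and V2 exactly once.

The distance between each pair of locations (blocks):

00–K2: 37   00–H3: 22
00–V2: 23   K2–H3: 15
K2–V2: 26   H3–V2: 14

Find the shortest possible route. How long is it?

86 blocks — the shortest possible round trip.

With 3 stops there are 3!/2 = 3 distinct round trips (a route and its reverse cost the same).
00→K2→H3→V2→00: 37+15+14+23 = 89
00→K2→V2→H3→00: 37+26+14+22 = 99
00→H3→K2→V2→00: 22+15+26+23 = 86
The minimum is 86.
One optimal route: 00 → H3 → K2 → V2 → 00 (or its reverse).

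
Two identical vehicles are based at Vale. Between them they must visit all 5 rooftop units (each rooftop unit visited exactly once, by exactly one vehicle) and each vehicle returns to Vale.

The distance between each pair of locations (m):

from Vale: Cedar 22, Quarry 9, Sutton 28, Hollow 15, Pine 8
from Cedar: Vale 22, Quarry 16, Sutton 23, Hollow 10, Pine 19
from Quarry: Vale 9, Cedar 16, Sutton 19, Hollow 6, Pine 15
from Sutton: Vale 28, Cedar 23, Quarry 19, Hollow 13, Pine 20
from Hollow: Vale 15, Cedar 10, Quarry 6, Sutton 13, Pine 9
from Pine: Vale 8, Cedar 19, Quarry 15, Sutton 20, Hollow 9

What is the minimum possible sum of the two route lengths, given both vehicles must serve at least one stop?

Minimum combined distance: 89 m.

Try each way of splitting the stops between the two vehicles (each non-empty) and, for each split, find the best tour for each vehicle:
  {Cedar} + {Quarry, Sutton, Hollow, Pine}: 44 + 56 = 100
  {Quarry} + {Cedar, Sutton, Hollow, Pine}: 18 + 73 = 91
  {Cedar, Quarry} + {Sutton, Hollow, Pine}: 47 + 56 = 103
  {Sutton} + {Cedar, Quarry, Hollow, Pine}: 56 + 52 = 108
  {Cedar, Sutton} + {Quarry, Hollow, Pine}: 73 + 32 = 105
  {Quarry, Sutton} + {Cedar, Hollow, Pine}: 56 + 49 = 105
  … (15 splits in total)
  {Cedar, Quarry, Sutton, Hollow} + {Pine}: 73 + 16 = 89  ← best
Best: vehicle 1 Vale → Cedar → Sutton → Hollow → Quarry → Vale = 73; vehicle 2 Vale → Pine → Vale = 16; combined 89.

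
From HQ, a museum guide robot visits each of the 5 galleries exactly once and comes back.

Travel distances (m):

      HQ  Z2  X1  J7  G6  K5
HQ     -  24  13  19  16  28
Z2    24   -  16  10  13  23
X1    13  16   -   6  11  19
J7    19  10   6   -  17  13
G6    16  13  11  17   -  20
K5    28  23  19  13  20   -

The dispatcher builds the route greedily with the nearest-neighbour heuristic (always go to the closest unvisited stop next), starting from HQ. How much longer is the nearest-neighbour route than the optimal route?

From HQ: X1=13, G6=16, J7=19, Z2=24, K5=28 → choose X1 (13).
From X1: J7=6, G6=11, Z2=16, K5=19 → choose J7 (6).
From J7: Z2=10, K5=13, G6=17 → choose Z2 (10).
From Z2: G6=13, K5=23 → choose G6 (13).
From G6: K5=20 → choose K5 (20).
NN route HQ → X1 → J7 → Z2 → G6 → K5 → HQ costs 90.
Optimal: HQ → X1 → J7 → K5 → Z2 → G6 → HQ costs 84 (by enumerating all 60 distinct tours).
Excess = 90 − 84 = 6.

6 m longer than the optimal tour.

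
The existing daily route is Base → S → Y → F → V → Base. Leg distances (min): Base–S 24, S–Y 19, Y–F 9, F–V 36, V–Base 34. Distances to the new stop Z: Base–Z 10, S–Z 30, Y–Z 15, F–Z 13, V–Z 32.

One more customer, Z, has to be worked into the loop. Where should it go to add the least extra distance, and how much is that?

+8 min — insert Z between V and Base.

Insertion cost between consecutive stops i–j is d(i,Z) + d(Z,j) − d(i,j):
  between Base and S: 10 + 30 − 24 = 16
  between S and Y: 30 + 15 − 19 = 26
  between Y and F: 15 + 13 − 9 = 19
  between F and V: 13 + 32 − 36 = 9
  between V and Base: 32 + 10 − 34 = 8
Cheapest insertion is between V and Base, adding 8.
New total = 122 + 8 = 130.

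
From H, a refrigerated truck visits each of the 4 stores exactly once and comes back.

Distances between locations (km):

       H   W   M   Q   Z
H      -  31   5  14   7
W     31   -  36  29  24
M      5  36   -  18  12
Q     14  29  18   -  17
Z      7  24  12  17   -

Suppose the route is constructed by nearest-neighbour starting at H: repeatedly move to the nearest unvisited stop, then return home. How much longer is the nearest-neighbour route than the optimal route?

From H: M=5, Z=7, Q=14, W=31 → choose M (5).
From M: Z=12, Q=18, W=36 → choose Z (12).
From Z: Q=17, W=24 → choose Q (17).
From Q: W=29 → choose W (29).
NN route H → M → Z → Q → W → H costs 94.
Optimal: H → M → Q → W → Z → H costs 83 (by enumerating all 12 distinct tours).
Excess = 94 − 83 = 11.

The nearest-neighbour route is 11 km longer than optimal.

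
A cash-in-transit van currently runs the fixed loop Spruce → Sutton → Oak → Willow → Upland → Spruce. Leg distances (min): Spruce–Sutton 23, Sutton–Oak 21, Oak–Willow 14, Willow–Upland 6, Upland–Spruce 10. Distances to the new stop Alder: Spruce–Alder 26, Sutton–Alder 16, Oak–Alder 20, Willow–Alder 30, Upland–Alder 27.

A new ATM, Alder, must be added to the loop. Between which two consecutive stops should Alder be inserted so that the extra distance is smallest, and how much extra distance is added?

Adding 15 min by placing Alder on the Sutton–Oak leg.

Insertion cost between consecutive stops i–j is d(i,Alder) + d(Alder,j) − d(i,j):
  between Spruce and Sutton: 26 + 16 − 23 = 19
  between Sutton and Oak: 16 + 20 − 21 = 15
  between Oak and Willow: 20 + 30 − 14 = 36
  between Willow and Upland: 30 + 27 − 6 = 51
  between Upland and Spruce: 27 + 26 − 10 = 43
Cheapest insertion is between Sutton and Oak, adding 15.
New total = 74 + 15 = 89.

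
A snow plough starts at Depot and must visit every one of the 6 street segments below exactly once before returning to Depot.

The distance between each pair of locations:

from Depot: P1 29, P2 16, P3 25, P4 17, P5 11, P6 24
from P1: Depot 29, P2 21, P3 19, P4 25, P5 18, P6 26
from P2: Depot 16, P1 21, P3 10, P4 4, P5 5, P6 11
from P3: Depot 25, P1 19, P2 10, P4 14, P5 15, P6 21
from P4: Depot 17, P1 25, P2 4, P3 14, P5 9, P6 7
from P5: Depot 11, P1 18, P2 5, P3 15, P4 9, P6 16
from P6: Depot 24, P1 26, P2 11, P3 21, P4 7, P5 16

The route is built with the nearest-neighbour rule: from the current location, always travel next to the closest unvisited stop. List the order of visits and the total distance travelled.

96 along Depot → P5 → P2 → P4 → P6 → P3 → P1 → Depot.

Depot → [P5:11 / P2:16 / P4:17 / P6:24 / P3:25 / P1:29] → P5 (11)
P5 → [P2:5 / P4:9 / P3:15 / P6:16 / P1:18] → P2 (5)
P2 → [P4:4 / P3:10 / P6:11 / P1:21] → P4 (4)
P4 → [P6:7 / P3:14 / P1:25] → P6 (7)
P6 → [P3:21 / P1:26] → P3 (21)
P3 → [P1:19] → P1 (19)
Return P1→Depot: 29.
Total = 11 + 5 + 4 + 7 + 21 + 19 + 29 = 96.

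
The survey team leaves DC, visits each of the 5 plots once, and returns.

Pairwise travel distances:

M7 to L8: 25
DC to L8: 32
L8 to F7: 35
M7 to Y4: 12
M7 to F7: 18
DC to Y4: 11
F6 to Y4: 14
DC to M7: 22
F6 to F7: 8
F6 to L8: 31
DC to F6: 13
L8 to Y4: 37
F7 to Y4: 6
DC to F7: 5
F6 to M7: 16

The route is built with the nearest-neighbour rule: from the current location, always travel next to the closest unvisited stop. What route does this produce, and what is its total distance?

Total distance 102 via the nearest-neighbour route DC → F7 → Y4 → M7 → F6 → L8 → DC.

From DC: distances to unvisited — F7=5, Y4=11, F6=13, M7=22, L8=32. Nearest is F7 (5).
From F7: distances to unvisited — Y4=6, F6=8, M7=18, L8=35. Nearest is Y4 (6).
From Y4: distances to unvisited — M7=12, F6=14, L8=37. Nearest is M7 (12).
From M7: distances to unvisited — F6=16, L8=25. Nearest is F6 (16).
From F6: distances to unvisited — L8=31. Nearest is L8 (31).
Return L8→DC: 32.
Total = 5 + 6 + 12 + 16 + 31 + 32 = 102.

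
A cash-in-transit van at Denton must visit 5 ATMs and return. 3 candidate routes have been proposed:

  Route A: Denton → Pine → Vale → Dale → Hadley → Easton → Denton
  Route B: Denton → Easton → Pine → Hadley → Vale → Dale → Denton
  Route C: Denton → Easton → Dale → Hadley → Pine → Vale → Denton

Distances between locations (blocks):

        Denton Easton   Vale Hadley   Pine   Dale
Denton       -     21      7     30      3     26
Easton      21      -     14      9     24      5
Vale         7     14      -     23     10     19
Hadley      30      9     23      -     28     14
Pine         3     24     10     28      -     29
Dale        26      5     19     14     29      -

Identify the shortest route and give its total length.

Route A: 3 + 10 + 19 + 14 + 9 + 21 = 76
Route B: 21 + 24 + 28 + 23 + 19 + 26 = 141
Route C: 21 + 5 + 14 + 28 + 10 + 7 = 85

76 blocks — Route A is the shortest.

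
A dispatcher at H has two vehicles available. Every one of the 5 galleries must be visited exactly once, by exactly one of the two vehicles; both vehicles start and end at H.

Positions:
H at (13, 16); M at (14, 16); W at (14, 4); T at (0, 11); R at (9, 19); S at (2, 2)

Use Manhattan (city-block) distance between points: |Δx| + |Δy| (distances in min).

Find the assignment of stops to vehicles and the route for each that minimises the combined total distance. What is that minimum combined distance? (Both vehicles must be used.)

Try each way of splitting the stops between the two vehicles (each non-empty) and, for each split, find the best tour for each vehicle:
  {M} + {W, T, R, S}: 2 + 62 = 64
  {W} + {M, T, R, S}: 26 + 62 = 88
  {M, W} + {T, R, S}: 26 + 60 = 86
  {T} + {M, W, R, S}: 36 + 58 = 94
  {M, T} + {W, R, S}: 38 + 58 = 96
  {W, T} + {M, R, S}: 52 + 58 = 110
  … (15 splits in total)
Best: vehicle 1 H → M → H = 2; vehicle 2 H → W → S → T → R → H = 62; combined 64.

Minimum combined distance: 64 min.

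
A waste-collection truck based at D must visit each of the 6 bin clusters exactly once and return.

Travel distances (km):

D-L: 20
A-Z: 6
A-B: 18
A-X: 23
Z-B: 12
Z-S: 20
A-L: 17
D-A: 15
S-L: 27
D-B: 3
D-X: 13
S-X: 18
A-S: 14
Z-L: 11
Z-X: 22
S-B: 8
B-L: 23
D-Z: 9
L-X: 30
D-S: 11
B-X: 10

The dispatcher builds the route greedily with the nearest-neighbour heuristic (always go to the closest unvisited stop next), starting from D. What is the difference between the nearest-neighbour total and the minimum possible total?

Excess over optimum: 3 km.

D: B=3, Z=9, S=11, X=13, A=15, L=20 ⇒ B
B: S=8, X=10, Z=12, A=18, L=23 ⇒ S
S: A=14, X=18, Z=20, L=27 ⇒ A
A: Z=6, L=17, X=23 ⇒ Z
Z: L=11, X=22 ⇒ L
L: X=30 ⇒ X
NN route D → B → S → A → Z → L → X → D costs 85.
Optimal: D → Z → L → A → S → B → X → D costs 82 (by enumerating all 360 distinct tours).
Excess = 85 − 82 = 3.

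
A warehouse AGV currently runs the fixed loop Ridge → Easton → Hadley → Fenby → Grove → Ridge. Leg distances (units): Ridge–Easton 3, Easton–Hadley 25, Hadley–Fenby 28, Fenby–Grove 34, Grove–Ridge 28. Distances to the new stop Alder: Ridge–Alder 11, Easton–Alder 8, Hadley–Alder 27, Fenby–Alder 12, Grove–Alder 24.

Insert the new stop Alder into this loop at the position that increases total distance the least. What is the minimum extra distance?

Insertion cost between consecutive stops i–j is d(i,Alder) + d(Alder,j) − d(i,j):
  between Ridge and Easton: 11 + 8 − 3 = 16
  between Easton and Hadley: 8 + 27 − 25 = 10
  between Hadley and Fenby: 27 + 12 − 28 = 11
  between Fenby and Grove: 12 + 24 − 34 = 2
  between Grove and Ridge: 24 + 11 − 28 = 7
Cheapest insertion is between Fenby and Grove, adding 2.
New total = 118 + 2 = 120.

+2 — insert Alder between Fenby and Grove.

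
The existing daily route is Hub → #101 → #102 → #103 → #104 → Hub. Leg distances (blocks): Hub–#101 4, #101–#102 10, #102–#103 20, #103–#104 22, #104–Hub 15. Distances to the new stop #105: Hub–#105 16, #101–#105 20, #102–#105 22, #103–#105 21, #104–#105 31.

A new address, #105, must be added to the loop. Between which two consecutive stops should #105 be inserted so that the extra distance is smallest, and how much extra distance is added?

+23 blocks — insert #105 between #102 and #103.

Insertion cost between consecutive stops i–j is d(i,#105) + d(#105,j) − d(i,j):
  between Hub and #101: 16 + 20 − 4 = 32
  between #101 and #102: 20 + 22 − 10 = 32
  between #102 and #103: 22 + 21 − 20 = 23
  between #103 and #104: 21 + 31 − 22 = 30
  between #104 and Hub: 31 + 16 − 15 = 32
Cheapest insertion is between #102 and #103, adding 23.
New total = 71 + 23 = 94.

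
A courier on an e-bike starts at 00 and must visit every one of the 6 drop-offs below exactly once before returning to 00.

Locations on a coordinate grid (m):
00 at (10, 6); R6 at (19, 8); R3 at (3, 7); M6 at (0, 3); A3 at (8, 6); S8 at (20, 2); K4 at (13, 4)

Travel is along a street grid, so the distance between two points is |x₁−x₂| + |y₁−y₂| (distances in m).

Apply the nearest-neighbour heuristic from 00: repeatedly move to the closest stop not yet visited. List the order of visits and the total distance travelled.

From 00: distances to unvisited — A3=2, K4=5, R3=8, R6=11, M6=13, S8=14. Nearest is A3 (2).
From A3: distances to unvisited — R3=6, K4=7, M6=11, R6=13, S8=16. Nearest is R3 (6).
From R3: distances to unvisited — M6=7, K4=13, R6=17, S8=22. Nearest is M6 (7).
From M6: distances to unvisited — K4=14, S8=21, R6=24. Nearest is K4 (14).
From K4: distances to unvisited — S8=9, R6=10. Nearest is S8 (9).
From S8: distances to unvisited — R6=7. Nearest is R6 (7).
Return R6→00: 11.
Total = 2 + 6 + 7 + 14 + 9 + 7 + 11 = 56.

Nearest-neighbour total = 56 m; route 00 → A3 → R3 → M6 → K4 → S8 → R6 → 00.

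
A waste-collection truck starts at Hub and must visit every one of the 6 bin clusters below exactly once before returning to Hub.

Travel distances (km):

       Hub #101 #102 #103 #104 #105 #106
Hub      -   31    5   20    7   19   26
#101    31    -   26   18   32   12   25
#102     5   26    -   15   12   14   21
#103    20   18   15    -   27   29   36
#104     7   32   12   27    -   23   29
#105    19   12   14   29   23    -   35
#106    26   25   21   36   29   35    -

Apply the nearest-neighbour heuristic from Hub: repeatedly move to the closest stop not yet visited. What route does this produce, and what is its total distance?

At Hub the remaining stops are #102 5, #104 7, #105 19, #103 20, #106 26, #101 31; go to #102.
At #102 the remaining stops are #104 12, #105 14, #103 15, #106 21, #101 26; go to #104.
At #104 the remaining stops are #105 23, #103 27, #106 29, #101 32; go to #105.
At #105 the remaining stops are #101 12, #103 29, #106 35; go to #101.
At #101 the remaining stops are #103 18, #106 25; go to #103.
At #103 the remaining stops are #106 36; go to #106.
Return #106→Hub: 26.
Total = 5 + 12 + 23 + 12 + 18 + 36 + 26 = 132.

Total distance 132 km via the nearest-neighbour route Hub → #102 → #104 → #105 → #101 → #103 → #106 → Hub.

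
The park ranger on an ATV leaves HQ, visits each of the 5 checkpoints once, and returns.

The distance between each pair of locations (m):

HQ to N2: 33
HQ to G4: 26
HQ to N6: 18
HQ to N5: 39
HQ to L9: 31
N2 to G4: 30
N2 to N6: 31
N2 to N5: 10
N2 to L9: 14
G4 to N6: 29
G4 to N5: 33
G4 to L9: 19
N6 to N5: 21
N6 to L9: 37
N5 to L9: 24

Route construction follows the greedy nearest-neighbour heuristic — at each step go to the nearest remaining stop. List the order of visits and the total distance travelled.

108 m along HQ → N6 → N5 → N2 → L9 → G4 → HQ.

HQ → [N6:18 / G4:26 / L9:31 / N2:33 / N5:39] → N6 (18)
N6 → [N5:21 / G4:29 / N2:31 / L9:37] → N5 (21)
N5 → [N2:10 / L9:24 / G4:33] → N2 (10)
N2 → [L9:14 / G4:30] → L9 (14)
L9 → [G4:19] → G4 (19)
Return G4→HQ: 26.
Total = 18 + 21 + 10 + 14 + 19 + 26 = 108.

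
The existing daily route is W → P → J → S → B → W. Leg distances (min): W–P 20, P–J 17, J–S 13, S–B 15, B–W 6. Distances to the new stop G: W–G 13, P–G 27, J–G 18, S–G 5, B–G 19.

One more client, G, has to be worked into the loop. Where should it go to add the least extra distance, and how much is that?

Insertion cost between consecutive stops i–j is d(i,G) + d(G,j) − d(i,j):
  between W and P: 13 + 27 − 20 = 20
  between P and J: 27 + 18 − 17 = 28
  between J and S: 18 + 5 − 13 = 10
  between S and B: 5 + 19 − 15 = 9
  between B and W: 19 + 13 − 6 = 26
Cheapest insertion is between S and B, adding 9.
New total = 71 + 9 = 80.

Adding 9 min by placing G on the S–B leg.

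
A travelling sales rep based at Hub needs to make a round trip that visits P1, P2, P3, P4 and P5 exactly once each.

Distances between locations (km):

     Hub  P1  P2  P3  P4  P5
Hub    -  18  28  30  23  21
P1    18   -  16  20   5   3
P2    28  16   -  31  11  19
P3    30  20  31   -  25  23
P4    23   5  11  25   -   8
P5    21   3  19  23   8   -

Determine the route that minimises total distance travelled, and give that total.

100 km — the shortest possible round trip.

Hub - P1 - P2 - P3 - P4 - P5 - Hub: 18+16+31+25+8+21 = 119
Hub - P1 - P2 - P3 - P5 - P4 - Hub: 18+16+31+23+8+23 = 119
Hub - P1 - P2 - P4 - P3 - P5 - Hub: 18+16+11+25+23+21 = 114
Hub - P1 - P2 - P4 - P5 - P3 - Hub: 18+16+11+8+23+30 = 106
Hub - P1 - P2 - P5 - P3 - P4 - Hub: 18+16+19+23+25+23 = 124
Hub - P1 - P2 - P5 - P4 - P3 - Hub: 18+16+19+8+25+30 = 116
Hub - P1 - P3 - P2 - P4 - P5 - Hub: 18+20+31+11+8+21 = 109
Hub - P1 - P3 - P2 - P5 - P4 - Hub: 18+20+31+19+8+23 = 119
Hub - P1 - P3 - P4 - P2 - P5 - Hub: 18+20+25+11+19+21 = 114
Hub - P1 - P3 - P4 - P5 - P2 - Hub: 18+20+25+8+19+28 = 118
Hub - P1 - P3 - P5 - P2 - P4 - Hub: 18+20+23+19+11+23 = 114
Hub - P1 - P3 - P5 - P4 - P2 - Hub: 18+20+23+8+11+28 = 108
Hub - P1 - P4 - P2 - P3 - P5 - Hub: 18+5+11+31+23+21 = 109
Hub - P1 - P4 - P2 - P5 - P3 - Hub: 18+5+11+19+23+30 = 106
… (46 more)
Hub - P2 - P4 - P1 - P5 - P3 - Hub: 28+11+5+3+23+30 = 100  ← best
The minimum is 100.
One optimal route: Hub → P2 → P4 → P1 → P5 → P3 → Hub (or its reverse).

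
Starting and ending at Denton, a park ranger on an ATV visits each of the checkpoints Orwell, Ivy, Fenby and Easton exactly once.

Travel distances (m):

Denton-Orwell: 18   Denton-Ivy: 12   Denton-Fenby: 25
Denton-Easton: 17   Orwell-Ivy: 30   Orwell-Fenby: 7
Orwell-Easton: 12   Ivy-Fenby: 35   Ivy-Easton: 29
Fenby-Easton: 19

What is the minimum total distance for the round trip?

Shortest round trip = 83 m.

Denton - Orwell - Ivy - Fenby - Easton - Denton: 18+30+35+19+17 = 119
Denton - Orwell - Ivy - Easton - Fenby - Denton: 18+30+29+19+25 = 121
Denton - Orwell - Fenby - Ivy - Easton - Denton: 18+7+35+29+17 = 106
Denton - Orwell - Fenby - Easton - Ivy - Denton: 18+7+19+29+12 = 85
Denton - Orwell - Easton - Ivy - Fenby - Denton: 18+12+29+35+25 = 119
Denton - Orwell - Easton - Fenby - Ivy - Denton: 18+12+19+35+12 = 96
Denton - Ivy - Orwell - Fenby - Easton - Denton: 12+30+7+19+17 = 85
Denton - Ivy - Orwell - Easton - Fenby - Denton: 12+30+12+19+25 = 98
Denton - Ivy - Fenby - Orwell - Easton - Denton: 12+35+7+12+17 = 83
Denton - Ivy - Easton - Orwell - Fenby - Denton: 12+29+12+7+25 = 85
Denton - Fenby - Orwell - Ivy - Easton - Denton: 25+7+30+29+17 = 108
Denton - Fenby - Ivy - Orwell - Easton - Denton: 25+35+30+12+17 = 119
The minimum is 83.
One optimal route: Denton → Ivy → Fenby → Orwell → Easton → Denton (or its reverse).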